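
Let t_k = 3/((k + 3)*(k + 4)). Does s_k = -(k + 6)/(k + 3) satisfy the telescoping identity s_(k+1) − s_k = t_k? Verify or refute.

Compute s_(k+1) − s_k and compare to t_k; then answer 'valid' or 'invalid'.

s_(k+1) = (-k - 7)/(k + 4)
s_(k+1) − s_k = 3/(k**2 + 7*k + 12)
(s_(k+1) − s_k) − t_k = 0

valid; difference matches t_k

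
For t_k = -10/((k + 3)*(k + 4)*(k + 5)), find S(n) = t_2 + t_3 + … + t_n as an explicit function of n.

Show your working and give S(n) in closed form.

S(n) = (-n**2 - 9*n + 10)/(6*(n**2 + 9*n + 20))

r(k) = (k + 3)/(k + 6) after simplifying.
Take A(k)=k + 3, B(k)=k + 6, C(k)=1.
Set up (k + 3)·f(k+1) − (k + 5)·f(k) − (1) = 0.
d = 2 from the (1,1,0) case.
Match coefficients ⇒ f(k) = k*(k + 7)/24.
R(k) = B(k−1)·f(k)/C(k) = k*(k + 5)*(k + 7)/24; s_k = R·t_k = 5*k*(-k - 7)/(12*(k + 3)*(k + 4)).
Verify: -10/(k**3 + 12*k**2 + 47*k + 60) matches t_k.
Σ_(k=2)^n t_k = s_(n+1) − s_(2) = (5*(-n**2 - 9*n - 8)/(12*(n**2 + 9*n + 20))) − (-1/4), i.e. (-n**2 - 9*n + 10)/(6*(n**2 + 9*n + 20)).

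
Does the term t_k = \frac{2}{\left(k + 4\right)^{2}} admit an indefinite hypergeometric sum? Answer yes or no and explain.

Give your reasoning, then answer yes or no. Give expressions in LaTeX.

No — key equation has no polynomial f.

r(k) = (k + 4)**2/(k + 5)**2 after simplifying.
Take A(k)=k**2 + 8*k + 16, B(k)=k**2 + 10*k + 25, C(k)=1.
Need (k**2 + 8*k + 16)·f(k+1) − (k**2 + 8*k + 16)·f(k) = 1.
Degrees (2,2,0) ⇒ d ≤ 0.
Write f(k) = c0. Then LHS − RHS = -1, requiring -1 = 0: contradictory. No certificate.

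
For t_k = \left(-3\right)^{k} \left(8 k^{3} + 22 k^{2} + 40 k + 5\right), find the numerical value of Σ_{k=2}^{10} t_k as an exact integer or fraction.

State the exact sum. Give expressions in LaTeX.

Compute t_(k+1)/t_k: get 3*(-8*k**3 - 46*k**2 - 108*k - 75)/(8*k**3 + 22*k**2 + 40*k + 5).
Normal form (A,B,C) = (-3, 1, k**3 + 11*k**2/4 + 5*k + 5/8).
Solve (-3)·f(k+1) − (1)·f(k) = k**3 + 11*k**2/4 + 5*k + 5/8.
Degrees (0,0,3) ⇒ d ≤ 3.
Solving with deg f ≤ 3: f(k) = -(2*k**3 + k**2 + 4*k - 4)/8.
Then R = B(k−1)f/C = -(2*k**3 + k**2 + 4*k - 4)/(8*k**3 + 22*k**2 + 40*k + 5), so s_k = R(k)·t_k = (-3)**k*(-2*k**3 - k**2 - 4*k + 4).
Verify: (-3)**k*(8*k**3 + 22*k**2 + 40*k + 5) matches t_k.
Sum = s_(11) − s_(2); s_(11) = 500085981, s_(2) = -216 ⇒ 500086197.

Σ = 500086197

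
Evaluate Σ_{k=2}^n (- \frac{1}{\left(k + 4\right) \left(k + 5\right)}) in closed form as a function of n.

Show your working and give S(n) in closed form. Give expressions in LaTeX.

S(n) = \frac{1 - n}{6 \left(n + 5\right)}

Ratio r(k) = (k + 4)/(k + 6).
Normal form (A,B,C) = (k + 4, k + 6, 1).
Set up (k + 4)·f(k+1) − (k + 5)·f(k) − (1) = 0.
From deg A=1, deg B=1, deg C=0: d=1.
Coefficient equations give f(k) = k/4.
So s_k = (B(k−1)f/C)·t_k = (k*(k + 5)/4)·t_k = -k/(4*k + 16).
s_(k+1) − s_k = -1/(k**2 + 9*k + 20) = t_k.
Telescope: S(n) = s_(n+1) − s_(2) = (-n - 1)/(4*(n + 5)) − (-1/12) = (1 - n)/(6*(n + 5)).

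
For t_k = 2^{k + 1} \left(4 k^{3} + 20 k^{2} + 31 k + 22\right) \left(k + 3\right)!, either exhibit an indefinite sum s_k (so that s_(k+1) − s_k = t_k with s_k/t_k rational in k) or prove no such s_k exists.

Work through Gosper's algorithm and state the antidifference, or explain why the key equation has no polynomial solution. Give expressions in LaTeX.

s_k = 2^{k + 1} \left(2 k^{2} - k + 2\right) \left(k + 3\right)!

Ratio r(k) = 2*(4*k**4 + 48*k**3 + 211*k**2 + 409*k + 308)/(4*k**3 + 20*k**2 + 31*k + 22).
Factor: A=2*k + 8; B=1; C=k**3 + 5*k**2 + 31*k/4 + 11/2.
Set up (2*k + 8)·f(k+1) − (1)·f(k) − (k**3 + 5*k**2 + 31*k/4 + 11/2) = 0.
Bound: deg f ≤ 2.
A polynomial solution: f(k) = (2*k**2 - k + 2)/4.
R(k) = B(k−1)·f(k)/C(k) = (2*k**2 - k + 2)/(4*k**3 + 20*k**2 + 31*k + 22); s_k = R·t_k = 2**(k + 1)*(2*k**2 - k + 2)*factorial(k + 3).
Verify: 2**(k + 1)*(4*k**3 + 20*k**2 + 31*k + 22)*factorial(k + 3) matches t_k.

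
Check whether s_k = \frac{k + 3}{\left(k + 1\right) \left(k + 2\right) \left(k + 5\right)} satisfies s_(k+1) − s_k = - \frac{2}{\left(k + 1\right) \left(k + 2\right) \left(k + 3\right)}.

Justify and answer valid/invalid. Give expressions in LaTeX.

Invalid: residual \frac{2 \left(3 k + 13\right)}{k^{5} + 17 k^{4} + 107 k^{3} + 307 k^{2} + 396 k + 180} ≠ 0.

s_(k+1) = (k + 4)/((k + 2)*(k + 3)*(k + 6))
s_(k+1) − s_k = ((k + 1)*(k + 4)*(k + 5) - (k + 3)**2*(k + 6))/((k + 1)*(k + 2)*(k + 3)*(k + 5)*(k + 6))
(s_(k+1) − s_k) − t_k = 2*(3*k + 13)/(k**5 + 17*k**4 + 107*k**3 + 307*k**2 + 396*k + 180)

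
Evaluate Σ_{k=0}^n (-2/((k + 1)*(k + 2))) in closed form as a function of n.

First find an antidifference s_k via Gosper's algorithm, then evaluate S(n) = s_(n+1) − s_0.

S(n) = 2*(-n - 1)/(n + 2)

Compute t_(k+1)/t_k: get (k + 1)/(k + 3).
Normal form (A,B,C) = (k + 1, k + 3, 1).
Solve (k + 1)·f(k+1) − (k + 2)·f(k) = 1.
deg f ≤ 1 (via 1,1,0).
Solve for f: f(k) = k (degree 1 ≤ 1).
Certificate R = B(k−1)f/C = k*(k + 2) gives s_k = -2*k/(k + 1).
Δs = -2/(k**2 + 3*k + 2), as required.
s_(n+1) = 2*(-n - 1)/(n + 2) and s_(0) = 0, so S(n) = 2*(-n - 1)/(n + 2).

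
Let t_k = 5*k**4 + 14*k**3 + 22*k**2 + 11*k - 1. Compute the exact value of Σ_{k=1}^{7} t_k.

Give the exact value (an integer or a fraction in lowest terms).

The ratio is (5*k**4 + 34*k**3 + 94*k**2 + 117*k + 51)/(5*k**4 + 14*k**3 + 22*k**2 + 11*k - 1).
Take A(k)=1, B(k)=1, C(k)=k**4 + 14*k**3/5 + 22*k**2/5 + 11*k/5 - 1/5.
Key eq: (1)·f(k+1) = (1)·f(k) + (k**4 + 14*k**3/5 + 22*k**2/5 + 11*k/5 - 1/5).
Bound: deg f ≤ 5.
Solve for f: f(k) = k*(k**4 + k**3 + 2*k**2 - 2*k - 3)/5 (degree 5 ≤ 5).
Certificate R = B(k−1)f/C = k*(k**4 + k**3 + 2*k**2 - 2*k - 3)/(5*k**4 + 14*k**3 + 22*k**2 + 11*k - 1) gives s_k = k*(k**4 + k**3 + 2*k**2 - 2*k - 3).
s_(k+1) − s_k = 5*k**4 + 14*k**3 + 22*k**2 + 11*k - 1 = t_k.
Σ_(k=1)^(7) t_k = s_(8) − s_(1) = 37736 − (-1) = 37737.

Σ = 37737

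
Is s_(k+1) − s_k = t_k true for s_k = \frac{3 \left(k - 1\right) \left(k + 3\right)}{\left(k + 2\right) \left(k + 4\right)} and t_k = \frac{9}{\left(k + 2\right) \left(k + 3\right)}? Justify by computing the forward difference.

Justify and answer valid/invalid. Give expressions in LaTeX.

s_(k+1) = 3*k*(k + 4)/((k + 3)*(k + 5))
s_(k+1) − s_k = 3*(4*k**2 + 26*k + 45)/(k**4 + 14*k**3 + 71*k**2 + 154*k + 120)
(s_(k+1) − s_k) − t_k = 3*(k**2 - k - 15)/(k**4 + 14*k**3 + 71*k**2 + 154*k + 120)

Invalid: residual \frac{3 \left(k^{2} - k - 15\right)}{k^{4} + 14 k^{3} + 71 k^{2} + 154 k + 120} ≠ 0.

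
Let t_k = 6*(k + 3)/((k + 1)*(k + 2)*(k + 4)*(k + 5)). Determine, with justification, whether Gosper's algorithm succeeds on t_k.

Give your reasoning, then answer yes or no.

Step 1: r(k) = (k + 1)*(k + 4)**2/((k + 3)**2*(k + 6)).
A = k + 1, B = k + 6, C = k**2 + 6*k + 9.
Solve (k + 1)·f(k+1) − (k + 5)·f(k) = k**2 + 6*k + 9.
Degrees (1,1,2) ⇒ d ≤ 4.
Match coefficients ⇒ f(k) = k*(k + 2)*(k + 3)*(k + 5)/8.
So s_k = (B(k−1)f/C)·t_k = (k*(k + 2)*(k + 5)**2/(8*(k + 3)))·t_k = 3*k*(k + 5)/(4*(k**2 + 5*k + 4)).
Verify: 6*(k + 3)/(k**4 + 12*k**3 + 49*k**2 + 78*k + 40) matches t_k.

Yes. s_k = 3*k*(k + 5)/(4*(k**2 + 5*k + 4)).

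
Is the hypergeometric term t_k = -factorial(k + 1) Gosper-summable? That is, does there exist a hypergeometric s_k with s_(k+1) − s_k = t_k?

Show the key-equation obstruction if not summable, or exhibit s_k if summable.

t_(k+1)/t_k = k + 2.
Factor: A=k + 2; B=1; C=1.
Solve (k + 2)·f(k+1) − (1)·f(k) = 1.
Bound: deg f ≤ -1.
Bound -1 < 0, so the key equation has no polynomial solution.

No; the degree bound rules out any f.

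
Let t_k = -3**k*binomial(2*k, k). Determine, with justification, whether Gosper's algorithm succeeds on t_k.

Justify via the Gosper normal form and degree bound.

No. Not Gosper-summable.

Step 1: r(k) = 6*(2*k + 1)/(k + 1).
Gosper form: A/B · C(k+1)/C(k) with A=12*k + 6, B=k + 1, C=1.
Solve (12*k + 6)·f(k+1) − (k)·f(k) = 1.
deg f ≤ -1 (via 1,1,0).
Bound -1 < 0, so the key equation has no polynomial solution.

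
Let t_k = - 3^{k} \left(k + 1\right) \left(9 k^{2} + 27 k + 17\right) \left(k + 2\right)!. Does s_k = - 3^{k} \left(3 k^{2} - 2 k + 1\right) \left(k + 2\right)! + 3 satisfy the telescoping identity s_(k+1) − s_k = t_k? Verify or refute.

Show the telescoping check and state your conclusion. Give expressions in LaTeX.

valid; difference matches t_k

s_(k+1) = 3**(k + 1)*(2*k - 3*(k + 1)**2 + 1)*factorial(k + 3) + 3
s_(k+1) − s_k = -3**k*(k + 1)*(9*k**2 + 27*k + 17)*factorial(k + 2)
(s_(k+1) − s_k) − t_k = 0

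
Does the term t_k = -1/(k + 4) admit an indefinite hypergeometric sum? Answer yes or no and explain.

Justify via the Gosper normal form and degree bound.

Compute t_(k+1)/t_k: get (k + 4)/(k + 5).
So A=k + 4 and B=k + 5, with C=1.
Key eq: (k + 4)·f(k+1) = (k + 4)·f(k) + (1).
Degrees (1,1,0) ⇒ d ≤ 0.
f = c0 ⇒ A·f(k+1) − B(k−1)·f(k) − C = -1. The system {-1 = 0} is inconsistent; no antidifference.

No — the linear system for f has no solution.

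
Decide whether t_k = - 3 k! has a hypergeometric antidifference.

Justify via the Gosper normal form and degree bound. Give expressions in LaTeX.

The ratio is k + 1.
Take A(k)=k + 1, B(k)=1, C(k)=1.
Solve (k + 1)·f(k+1) − (1)·f(k) = 1.
deg f ≤ -1 (via 1,0,0).
d = -1 < 0 ⇒ no nonzero polynomial f; not summable.

No; the degree bound rules out any f.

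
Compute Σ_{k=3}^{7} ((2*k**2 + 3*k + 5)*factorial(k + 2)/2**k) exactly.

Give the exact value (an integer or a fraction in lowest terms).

Σ = 425100

t_(k+1)/t_k = (k + 3)*(3*k + 2*(k + 1)**2 + 8)/(2*(2*k**2 + 3*k + 5)).
A = k/2 + 3/2, B = 1, C = k**2 + 3*k/2 + 5/2.
Need (k/2 + 3/2)·f(k+1) − (1)·f(k) = k**2 + 3*k/2 + 5/2.
From deg A=1, deg B=0, deg C=2: d=1.
Coefficient equations give f(k) = 2*k - 1.
So s_k = (B(k−1)f/C)·t_k = (2*(2*k - 1)/(2*k**2 + 3*k + 5))·t_k = 2**(1 - k)*(2*k - 1)*factorial(k + 2).
Check: Δs_k = (2*k**2 + 3*k + 5)*factorial(k + 2)/2**k. ✓
Σ_(k=3)^(7) t_k = s_(8) − s_(3) = 425250 − (150) = 425100.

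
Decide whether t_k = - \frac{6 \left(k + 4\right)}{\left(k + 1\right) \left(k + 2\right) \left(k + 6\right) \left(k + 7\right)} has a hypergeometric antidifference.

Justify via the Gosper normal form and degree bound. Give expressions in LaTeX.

Yes. s_k = \frac{k \left(- k - 7\right)}{2 \left(k^{2} + 7 k + 6\right)}.

t_(k+1)/t_k = (k + 1)*(k + 5)*(k + 6)/((k + 3)*(k + 4)*(k + 8)).
Normal form (A,B,C) = (k + 1, k + 8, k**4 + 16*k**3 + 95*k**2 + 248*k + 240).
Set up (k + 1)·f(k+1) − (k + 7)·f(k) − (k**4 + 16*k**3 + 95*k**2 + 248*k + 240) = 0.
From deg A=1, deg B=1, deg C=4: d=6.
A polynomial solution: f(k) = k*(k + 2)*(k + 3)*(k + 4)*(k + 5)*(k + 7)/12.
Get s_k = R·t_k = k*(-k - 7)/(2*(k**2 + 7*k + 6)) with R(k) = B(k−1)f(k)/C(k) = k*(k + 2)*(k + 7)**2/(12*(k + 4)).
s_(k+1) − s_k = 6*(-k - 4)/(k**4 + 16*k**3 + 83*k**2 + 152*k + 84) = t_k.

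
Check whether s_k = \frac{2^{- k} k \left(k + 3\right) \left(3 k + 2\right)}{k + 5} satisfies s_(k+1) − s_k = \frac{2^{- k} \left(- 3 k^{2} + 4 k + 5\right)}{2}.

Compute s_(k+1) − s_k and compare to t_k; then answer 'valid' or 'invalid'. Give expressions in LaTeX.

s_(k+1) = (k + 1)*(k + 4)*(3*k + 5)/(2*2**k*(k + 6))
s_(k+1) − s_k = (-3*k**4 - 23*k**3 - 7*k**2 + 133*k + 100)/(2*2**k*(k**2 + 11*k + 30))
(s_(k+1) − s_k) − t_k = (3*k**3 + 17*k**2 - 21*k - 25)/(2**k*(k**2 + 11*k + 30))

Invalid: residual \frac{2^{- k} \left(3 k^{3} + 17 k^{2} - 21 k - 25\right)}{k^{2} + 11 k + 30} ≠ 0.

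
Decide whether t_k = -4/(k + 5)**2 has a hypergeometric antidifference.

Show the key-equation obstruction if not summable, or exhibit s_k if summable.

No; the coefficient equations for f are inconsistent.

r(k) = (k + 5)**2/(k + 6)**2 after simplifying.
So A=k**2 + 10*k + 25 and B=k**2 + 12*k + 36, with C=1.
Key eq: (k**2 + 10*k + 25)·f(k+1) = (k**2 + 10*k + 25)·f(k) + (1).
deg f ≤ 0 (via 2,2,0).
Put f(k) = c0: A·f(k+1) − B(k−1)·f(k) − C = -1; need -1 = 0 — inconsistent ⇒ no f, not summable.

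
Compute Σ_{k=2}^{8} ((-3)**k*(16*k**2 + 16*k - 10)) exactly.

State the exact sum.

Compute t_(k+1)/t_k: get 3*(-8*k**2 - 24*k - 11)/(8*k**2 + 8*k - 5).
Gosper form: A/B · C(k+1)/C(k) with A=-3, B=1, C=k**2 + k - 5/8.
f must satisfy (-3)·f(k+1) − (1)·f(k) = k**2 + k - 5/8.
Degrees (0,0,2) ⇒ d ≤ 2.
Coefficient equations give f(k) = -(2*k**2 - k - 2)/8.
So s_k = (B(k−1)f/C)·t_k = (-(2*k**2 - k - 2)/(8*k**2 + 8*k - 5))·t_k = 2*(-3)**k*(-2*k**2 + k + 2).
s_(k+1) − s_k = (-3)**k*(16*k**2 + 16*k - 10) = t_k.
Σ_(k=2)^(8) t_k = s_(9) − s_(2) = 5944266 − (-72) = 5944338.

Σ = 5944338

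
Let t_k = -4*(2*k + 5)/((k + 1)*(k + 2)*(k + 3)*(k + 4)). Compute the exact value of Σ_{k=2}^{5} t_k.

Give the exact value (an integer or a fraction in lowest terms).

Ratio r(k) = (k + 1)*(2*k + 7)/((k + 5)*(2*k + 5)).
So A=k + 1 and B=k + 5, with C=k + 5/2.
Set up (k + 1)·f(k+1) − (k + 4)·f(k) − (k + 5/2) = 0.
deg f ≤ 3 (via 1,1,1).
A polynomial solution: f(k) = k*(k + 2)*(k + 4)/6.
R(k) = B(k−1)·f(k)/C(k) = k*(k + 2)*(k + 4)**2/(3*(2*k + 5)); s_k = R·t_k = 4*k*(-k - 4)/(3*(k**2 + 4*k + 3)).
Check: Δs_k = 4*(-2*k - 5)/(k**4 + 10*k**3 + 35*k**2 + 50*k + 24). ✓
Sum = s_(6) − s_(2); s_(6) = -80/63, s_(2) = -16/15 ⇒ -64/315.

Σ = -64/315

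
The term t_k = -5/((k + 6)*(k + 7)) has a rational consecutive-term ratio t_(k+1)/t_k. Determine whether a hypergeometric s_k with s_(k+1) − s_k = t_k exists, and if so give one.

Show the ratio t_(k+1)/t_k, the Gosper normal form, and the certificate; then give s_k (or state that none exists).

Compute t_(k+1)/t_k: get (k + 6)/(k + 8).
Normal form (A,B,C) = (k + 6, k + 8, 1).
f must satisfy (k + 6)·f(k+1) − (k + 7)·f(k) = 1.
Bound: deg f ≤ 1.
Solve for f: f(k) = k/6 (degree 1 ≤ 1).
Then R = B(k−1)f/C = k*(k + 7)/6, so s_k = R(k)·t_k = -5*k/(6*k + 36).
Check: Δs_k = -5/(k**2 + 13*k + 42). ✓

s_k = -5*k/(6*k + 36)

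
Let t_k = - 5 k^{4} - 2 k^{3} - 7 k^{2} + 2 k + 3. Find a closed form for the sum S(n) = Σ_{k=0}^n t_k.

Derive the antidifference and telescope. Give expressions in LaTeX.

Step 1: r(k) = (5*k**4 + 22*k**3 + 43*k**2 + 38*k + 9)/(5*k**4 + 2*k**3 + 7*k**2 - 2*k - 3).
So A=1 and B=1, with C=k**4 + 2*k**3/5 + 7*k**2/5 - 2*k/5 - 3/5.
Need (1)·f(k+1) − (1)·f(k) = k**4 + 2*k**3/5 + 7*k**2/5 - 2*k/5 - 3/5.
From deg A=0, deg B=0, deg C=4: d=5.
Coefficient equations give f(k) = k*(k**4 - 2*k**3 + 3*k**2 - 4*k - 1)/5.
Get s_k = R·t_k = k*(-k**4 + 2*k**3 - 3*k**2 + 4*k + 1) with R(k) = B(k−1)f(k)/C(k) = k*(k**4 - 2*k**3 + 3*k**2 - 4*k - 1)/(5*k**4 + 2*k**3 + 7*k**2 - 2*k - 3).
Δs = -5*k**4 - 2*k**3 - 7*k**2 + 2*k + 3, as required.
Evaluate: s_(n+1) = -n**5 - 3*n**4 - 5*n**3 - 3*n**2 + 3*n + 3; subtract s_(0) = 0 ⇒ S(n) = -n**5 - 3*n**4 - 5*n**3 - 3*n**2 + 3*n + 3.

S(n) = - n^{5} - 3 n^{4} - 5 n^{3} - 3 n^{2} + 3 n + 3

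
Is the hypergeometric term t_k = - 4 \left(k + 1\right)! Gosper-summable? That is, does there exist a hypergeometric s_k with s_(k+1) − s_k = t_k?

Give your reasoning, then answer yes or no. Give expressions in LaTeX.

Compute t_(k+1)/t_k: get k + 2.
Gosper form: A/B · C(k+1)/C(k) with A=k + 2, B=1, C=1.
Key eq: (k + 2)·f(k+1) = (1)·f(k) + (1).
d = -1 from the (1,0,0) case.
d = -1 < 0 ⇒ no nonzero polynomial f; not summable.

No; the degree bound rules out any f.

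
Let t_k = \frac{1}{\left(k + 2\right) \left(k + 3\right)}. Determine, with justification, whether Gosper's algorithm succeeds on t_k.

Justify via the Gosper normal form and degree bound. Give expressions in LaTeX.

The ratio is (k + 2)/(k + 4).
So A=k + 2 and B=k + 4, with C=1.
Set up (k + 2)·f(k+1) − (k + 3)·f(k) − (1) = 0.
From deg A=1, deg B=1, deg C=0: d=1.
Match coefficients ⇒ f(k) = k/2.
Get s_k = R·t_k = k/(2*(k + 2)) with R(k) = B(k−1)f(k)/C(k) = k*(k + 3)/2.
s_(k+1) − s_k = 1/(k**2 + 5*k + 6) = t_k.

Yes. s_k = \frac{k}{2 \left(k + 2\right)}.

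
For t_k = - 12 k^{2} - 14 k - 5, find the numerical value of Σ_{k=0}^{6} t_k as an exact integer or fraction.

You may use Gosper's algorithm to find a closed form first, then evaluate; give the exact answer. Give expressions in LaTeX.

Step 1: r(k) = (12*k**2 + 38*k + 31)/(12*k**2 + 14*k + 5).
Factor: A=1; B=1; C=k**2 + 7*k/6 + 5/12.
Set up (1)·f(k+1) − (1)·f(k) − (k**2 + 7*k/6 + 5/12) = 0.
Degrees (0,0,2) ⇒ d ≤ 3.
Solve for f: f(k) = k**2*(4*k + 1)/12 (degree 3 ≤ 3).
So s_k = (B(k−1)f/C)·t_k = (k**2*(4*k + 1)/(12*k**2 + 14*k + 5))·t_k = k**2*(-4*k - 1).
Check: Δs_k = -12*k**2 - 14*k - 5. ✓
Sum = s_(7) − s_(0); s_(7) = -1421, s_(0) = 0 ⇒ -1421.

Σ = -1421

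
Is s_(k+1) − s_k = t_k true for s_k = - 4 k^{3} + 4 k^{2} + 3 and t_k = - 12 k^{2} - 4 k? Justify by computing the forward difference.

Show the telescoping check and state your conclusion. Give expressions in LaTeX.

valid; difference matches t_k

s_(k+1) = -4*(k + 1)**3 + 4*(k + 1)**2 + 3
s_(k+1) − s_k = 4*k*(-3*k - 1)
(s_(k+1) − s_k) − t_k = 0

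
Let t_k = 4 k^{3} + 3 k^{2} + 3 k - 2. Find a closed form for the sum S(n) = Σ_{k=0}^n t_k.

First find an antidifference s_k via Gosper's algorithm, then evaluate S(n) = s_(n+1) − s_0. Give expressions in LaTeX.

The ratio is (4*k**3 + 15*k**2 + 21*k + 8)/(4*k**3 + 3*k**2 + 3*k - 2).
A = 1, B = 1, C = k**3 + 3*k**2/4 + 3*k/4 - 1/2.
Key eq: (1)·f(k+1) = (1)·f(k) + (k**3 + 3*k**2/4 + 3*k/4 - 1/2).
d = 4 from the (0,0,3) case.
Solve for f: f(k) = k*(k**3 - k**2 + k - 3)/4 (degree 4 ≤ 4).
So s_k = (B(k−1)f/C)·t_k = (k*(k**3 - k**2 + k - 3)/(4*k**3 + 3*k**2 + 3*k - 2))·t_k = k*(k**3 - k**2 + k - 3).
Check: Δs_k = 4*k**3 + 3*k**2 + 3*k - 2. ✓
Evaluate: s_(n+1) = n**4 + 3*n**3 + 4*n**2 - 2; subtract s_(0) = 0 ⇒ S(n) = n**4 + 3*n**3 + 4*n**2 - 2.

S(n) = n^{4} + 3 n^{3} + 4 n^{2} - 2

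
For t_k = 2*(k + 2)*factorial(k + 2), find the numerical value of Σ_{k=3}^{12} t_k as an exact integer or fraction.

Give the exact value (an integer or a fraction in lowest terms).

Σ = 2615348735760

The ratio is (k + 3)**2/(k + 2).
A = k + 3, B = 1, C = k + 2.
Solve (k + 3)·f(k+1) − (1)·f(k) = k + 2.
From deg A=1, deg B=0, deg C=1: d=0.
Solve for f: f(k) = 1 (degree 0 ≤ 0).
R(k) = B(k−1)·f(k)/C(k) = 1/(k + 2); s_k = R·t_k = 2*factorial(k + 2).
Check: Δs_k = 2*(k + 2)*factorial(k + 2). ✓
Evaluate s at k=13 and k=3: 2615348736000 and 240; difference 2615348735760.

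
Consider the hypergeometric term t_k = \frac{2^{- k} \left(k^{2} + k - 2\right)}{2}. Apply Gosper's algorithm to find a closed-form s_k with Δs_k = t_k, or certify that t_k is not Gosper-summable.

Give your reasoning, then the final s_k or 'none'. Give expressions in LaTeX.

Compute t_(k+1)/t_k: get k*(k + 3)/(2*(k**2 + k - 2)).
So A=1/2 and B=1, with C=k**2 + k - 2.
Need (1/2)·f(k+1) − (1)·f(k) = k**2 + k - 2.
Bound: deg f ≤ 2.
Match coefficients ⇒ f(k) = -2*(k + 1)*(k + 2).
Then R = B(k−1)f/C = -2*(k + 1)/(k - 1), so s_k = R(k)·t_k = (-k**2 - 3*k - 2)/2**k.
s_(k+1) − s_k = (k**2 + k - 2)/(2*2**k) = t_k.

s_k = 2^{- k} \left(- k^{2} - 3 k - 2\right)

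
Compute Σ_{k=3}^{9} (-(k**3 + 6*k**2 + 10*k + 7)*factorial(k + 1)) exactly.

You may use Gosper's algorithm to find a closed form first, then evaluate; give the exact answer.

Σ = -5149266792

Ratio r(k) = (k**4 + 11*k**3 + 43*k**2 + 74*k + 48)/(k**3 + 6*k**2 + 10*k + 7).
So A=k + 2 and B=1, with C=k**3 + 6*k**2 + 10*k + 7.
Set up (k + 2)·f(k+1) − (1)·f(k) − (k**3 + 6*k**2 + 10*k + 7) = 0.
deg f ≤ 2 (via 1,0,3).
A polynomial solution: f(k) = k**2 + 3*k - 1.
Certificate R = B(k−1)f/C = (k**2 + 3*k - 1)/(k**3 + 6*k**2 + 10*k + 7) gives s_k = -(k**2 + 3*k - 1)*factorial(k + 1).
s_(k+1) − s_k = -(k**3 + 6*k**2 + 10*k + 7)*factorial(k + 1) = t_k.
Σ_(k=3)^(9) t_k = s_(10) − s_(3) = -5149267200 − (-408) = -5149266792.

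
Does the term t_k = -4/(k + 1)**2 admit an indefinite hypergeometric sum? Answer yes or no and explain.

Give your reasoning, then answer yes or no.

Ratio r(k) = (k + 1)**2/(k + 2)**2.
Normal form (A,B,C) = (k**2 + 2*k + 1, k**2 + 4*k + 4, 1).
Key eq: (k**2 + 2*k + 1)·f(k+1) = (k**2 + 2*k + 1)·f(k) + (1).
Bound: deg f ≤ 0.
Generic f = c0 gives residual -1; -1 = 0 cannot hold, so t_k is not Gosper-summable.

No. Not Gosper-summable.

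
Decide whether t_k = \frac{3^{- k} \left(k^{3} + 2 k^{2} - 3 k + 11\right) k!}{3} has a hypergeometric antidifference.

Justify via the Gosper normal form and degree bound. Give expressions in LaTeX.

Ratio r(k) = (k**4 + 6*k**3 + 9*k**2 + 15*k + 11)/(3*(k**3 + 2*k**2 - 3*k + 11)).
Take A(k)=k/3 + 1/3, B(k)=1, C(k)=k**3 + 2*k**2 - 3*k + 11.
Solve (k/3 + 1/3)·f(k+1) − (1)·f(k) = k**3 + 2*k**2 - 3*k + 11.
d = 2 from the (1,0,3) case.
Coefficient equations give f(k) = 3*(k**2 + 2*k - 4).
Certificate R = B(k−1)f/C = 3*(k**2 + 2*k - 4)/(k**3 + 2*k**2 - 3*k + 11) gives s_k = (k**2 + 2*k - 4)*factorial(k)/3**k.
s_(k+1) − s_k = (k**3 + 2*k**2 - 3*k + 11)*factorial(k)/(3*3**k) = t_k.

Yes. s_k = 3^{- k} \left(k^{2} + 2 k - 4\right) k!.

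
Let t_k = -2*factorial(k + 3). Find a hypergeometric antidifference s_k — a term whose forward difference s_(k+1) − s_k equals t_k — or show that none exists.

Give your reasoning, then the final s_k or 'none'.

r(k) = k + 4 after simplifying.
Gosper form: A/B · C(k+1)/C(k) with A=k + 4, B=1, C=1.
f must satisfy (k + 4)·f(k+1) − (1)·f(k) = 1.
Degrees (1,0,0) ⇒ d ≤ -1.
Bound -1 < 0, so the key equation has no polynomial solution.

no hypergeometric antidifference exists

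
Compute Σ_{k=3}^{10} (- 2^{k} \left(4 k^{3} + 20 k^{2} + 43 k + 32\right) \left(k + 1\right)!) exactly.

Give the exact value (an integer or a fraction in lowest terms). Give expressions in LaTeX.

r(k) = 2*(4*k**4 + 40*k**3 + 159*k**2 + 289*k + 198)/(4*k**3 + 20*k**2 + 43*k + 32) after simplifying.
Factor: A=2*k + 4; B=1; C=k**3 + 5*k**2 + 43*k/4 + 8.
f must satisfy (2*k + 4)·f(k+1) − (1)·f(k) = k**3 + 5*k**2 + 43*k/4 + 8.
Degrees (1,0,3) ⇒ d ≤ 2.
Match coefficients ⇒ f(k) = (2*k**2 + 3*k + 4)/4.
Get s_k = R·t_k = -2**k*(2*k**2 + 3*k + 4)*factorial(k + 1) with R(k) = B(k−1)f(k)/C(k) = (2*k**2 + 3*k + 4)/(4*k**3 + 20*k**2 + 43*k + 32).
Check: Δs_k = -2**k*(4*k**3 + 20*k**2 + 43*k + 32)*factorial(k + 1). ✓
Telescoping: Σ = s_(11) − s_(3) = -273697682227200 − (-5952) = -273697682221248.

Σ = -273697682221248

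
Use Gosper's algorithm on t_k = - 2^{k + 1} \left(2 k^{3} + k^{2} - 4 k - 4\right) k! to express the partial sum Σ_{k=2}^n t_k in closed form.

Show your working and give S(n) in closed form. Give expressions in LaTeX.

S(n) = - 4 \cdot 2^{n} n^{2} \left(n + 1\right)! + 12 \cdot 2^{n} \left(n + 1\right)! - 32

Compute t_(k+1)/t_k: get 2*(2*k**4 + 9*k**3 + 11*k**2 - k - 5)/(2*k**3 + k**2 - 4*k - 4).
A = 2*k + 2, B = 1, C = k**3 + k**2/2 - 2*k - 2.
f must satisfy (2*k + 2)·f(k+1) − (1)·f(k) = k**3 + k**2/2 - 2*k - 2.
d = 2 from the (1,0,3) case.
Solve for f: f(k) = (k**2 - 2*k - 2)/2 (degree 2 ≤ 2).
Certificate R = B(k−1)f/C = (k**2 - 2*k - 2)/(2*k**3 + k**2 - 4*k - 4) gives s_k = 2**(k + 1)*(-k**2 + 2*k + 2)*factorial(k).
Verify: -2**(k + 1)*(2*k**3 + k**2 - 4*k - 4)*factorial(k) matches t_k.
Evaluate: s_(n+1) = -2**(n + 2)*(n**2 - 3)*factorial(n + 1); subtract s_(2) = 32 ⇒ S(n) = -4*2**n*n**2*factorial(n + 1) + 12*2**n*factorial(n + 1) - 32.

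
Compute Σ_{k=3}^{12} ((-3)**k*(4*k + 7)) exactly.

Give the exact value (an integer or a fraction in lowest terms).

Σ = 22320414

Ratio r(k) = 3*(-4*k - 11)/(4*k + 7).
Take A(k)=-3, B(k)=1, C(k)=k + 7/4.
f must satisfy (-3)·f(k+1) − (1)·f(k) = k + 7/4.
Degrees (0,0,1) ⇒ d ≤ 1.
A polynomial solution: f(k) = -(k + 1)/4.
Then R = B(k−1)f/C = -(k + 1)/(4*k + 7), so s_k = R(k)·t_k = (-3)**k*(-k - 1).
Check: Δs_k = (-3)**k*(4*k + 7). ✓
Telescoping: Σ = s_(13) − s_(3) = 22320522 − (108) = 22320414.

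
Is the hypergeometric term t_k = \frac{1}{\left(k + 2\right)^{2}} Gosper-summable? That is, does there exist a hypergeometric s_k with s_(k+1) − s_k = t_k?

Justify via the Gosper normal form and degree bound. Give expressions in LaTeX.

No — the linear system for f has no solution.

The ratio is (k + 2)**2/(k + 3)**2.
Gosper form: A/B · C(k+1)/C(k) with A=k**2 + 4*k + 4, B=k**2 + 6*k + 9, C=1.
Need (k**2 + 4*k + 4)·f(k+1) − (k**2 + 4*k + 4)·f(k) = 1.
Degrees (2,2,0) ⇒ d ≤ 0.
Write f(k) = c0. Then LHS − RHS = -1, requiring -1 = 0: contradictory. No certificate.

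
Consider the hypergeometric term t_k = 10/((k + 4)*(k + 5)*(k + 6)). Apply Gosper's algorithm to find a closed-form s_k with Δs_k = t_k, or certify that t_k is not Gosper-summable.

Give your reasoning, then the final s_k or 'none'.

The ratio is (k + 4)/(k + 7).
So A=k + 4 and B=k + 7, with C=1.
f must satisfy (k + 4)·f(k+1) − (k + 6)·f(k) = 1.
d = 2 from the (1,1,0) case.
Match coefficients ⇒ f(k) = k*(k + 9)/40.
So s_k = (B(k−1)f/C)·t_k = (k*(k + 6)*(k + 9)/40)·t_k = k*(k + 9)/(4*(k + 4)*(k + 5)).
Check: Δs_k = 10/(k**3 + 15*k**2 + 74*k + 120). ✓

s_k = k*(k + 9)/(4*(k + 4)*(k + 5))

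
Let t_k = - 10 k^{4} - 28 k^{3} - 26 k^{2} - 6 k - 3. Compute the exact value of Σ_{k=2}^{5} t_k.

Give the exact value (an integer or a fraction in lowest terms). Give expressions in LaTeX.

Σ = -17552

The ratio is (10*k**4 + 68*k**3 + 170*k**2 + 182*k + 73)/(10*k**4 + 28*k**3 + 26*k**2 + 6*k + 3).
A = 1, B = 1, C = k**4 + 14*k**3/5 + 13*k**2/5 + 3*k/5 + 3/10.
Key eq: (1)·f(k+1) = (1)·f(k) + (k**4 + 14*k**3/5 + 13*k**2/5 + 3*k/5 + 3/10).
d = 5 from the (0,0,4) case.
A polynomial solution: f(k) = k*(2*k**4 + 2*k**3 - 2*k**2 - 3*k + 4)/10.
Get s_k = R·t_k = k*(-2*k**4 - 2*k**3 + 2*k**2 + 3*k - 4) with R(k) = B(k−1)f(k)/C(k) = k*(2*k**4 + 2*k**3 - 2*k**2 - 3*k + 4)/(10*k**4 + 28*k**3 + 26*k**2 + 6*k + 3).
Verify: -10*k**4 - 28*k**3 - 26*k**2 - 6*k - 3 matches t_k.
Sum = s_(6) − s_(2); s_(6) = -17628, s_(2) = -76 ⇒ -17552.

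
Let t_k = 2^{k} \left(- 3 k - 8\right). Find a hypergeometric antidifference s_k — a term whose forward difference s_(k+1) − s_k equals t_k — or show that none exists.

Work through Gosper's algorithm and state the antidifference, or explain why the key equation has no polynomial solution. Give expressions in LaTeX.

s_k = 2^{k} \left(- 3 k - 2\right)

t_(k+1)/t_k = 2*(3*k + 11)/(3*k + 8).
So A=2 and B=1, with C=k + 8/3.
f must satisfy (2)·f(k+1) − (1)·f(k) = k + 8/3.
deg f ≤ 1 (via 0,0,1).
Solving with deg f ≤ 1: f(k) = (3*k + 2)/3.
R(k) = B(k−1)·f(k)/C(k) = (3*k + 2)/(3*k + 8); s_k = R·t_k = 2**k*(-3*k - 2).
Verify: 2**k*(-3*k - 8) matches t_k.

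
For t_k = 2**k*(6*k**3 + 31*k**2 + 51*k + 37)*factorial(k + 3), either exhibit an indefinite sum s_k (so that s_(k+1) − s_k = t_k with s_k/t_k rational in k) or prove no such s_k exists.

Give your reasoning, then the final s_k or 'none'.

Ratio r(k) = 2*(6*k**4 + 73*k**3 + 327*k**2 + 649*k + 500)/(6*k**3 + 31*k**2 + 51*k + 37).
So A=2*k + 8 and B=1, with C=k**3 + 31*k**2/6 + 17*k/2 + 37/6.
Key eq: (2*k + 8)·f(k+1) = (1)·f(k) + (k**3 + 31*k**2/6 + 17*k/2 + 37/6).
Degrees (1,0,3) ⇒ d ≤ 2.
Coefficient equations give f(k) = (3*k**2 - k + 3)/6.
So s_k = (B(k−1)f/C)·t_k = ((3*k**2 - k + 3)/(6*k**3 + 31*k**2 + 51*k + 37))·t_k = 2**k*(3*k**2 - k + 3)*factorial(k + 3).
Check: Δs_k = 2**k*(6*k**3 + 31*k**2 + 51*k + 37)*factorial(k + 3). ✓

s_k = 2**k*(3*k**2 - k + 3)*factorial(k + 3)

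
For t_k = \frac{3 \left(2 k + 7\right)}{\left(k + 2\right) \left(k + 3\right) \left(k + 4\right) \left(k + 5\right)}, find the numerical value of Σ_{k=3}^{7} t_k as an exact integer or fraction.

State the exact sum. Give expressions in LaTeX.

Σ = 17/280

t_(k+1)/t_k = (k + 2)*(2*k + 9)/((k + 6)*(2*k + 7)).
A = k + 2, B = k + 6, C = k + 7/2.
f must satisfy (k + 2)·f(k+1) − (k + 5)·f(k) = k + 7/2.
deg f ≤ 3 (via 1,1,1).
Coefficient equations give f(k) = k*(k + 3)*(k + 6)/16.
Certificate R = B(k−1)f/C = k*(k + 3)*(k + 5)*(k + 6)/(8*(2*k + 7)) gives s_k = 3*k*(k + 6)/(8*(k**2 + 6*k + 8)).
s_(k+1) − s_k = 3*(2*k + 7)/(k**4 + 14*k**3 + 71*k**2 + 154*k + 120) = t_k.
Evaluate s at k=8 and k=3: 7/20 and 81/280; difference 17/280.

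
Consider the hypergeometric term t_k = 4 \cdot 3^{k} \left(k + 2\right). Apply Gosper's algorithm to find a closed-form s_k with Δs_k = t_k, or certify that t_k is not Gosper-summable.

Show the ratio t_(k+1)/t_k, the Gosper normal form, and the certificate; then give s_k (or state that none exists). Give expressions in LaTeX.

Compute t_(k+1)/t_k: get 3*(k + 3)/(k + 2).
A = 3, B = 1, C = k + 2.
Solve (3)·f(k+1) − (1)·f(k) = k + 2.
deg f ≤ 1 (via 0,0,1).
Coefficient equations give f(k) = (2*k + 1)/4.
R(k) = B(k−1)·f(k)/C(k) = (2*k + 1)/(4*(k + 2)); s_k = R·t_k = 3**k*(2*k + 1).
Verify: 4*3**k*(k + 2) matches t_k.

s_k = 3^{k} \left(2 k + 1\right)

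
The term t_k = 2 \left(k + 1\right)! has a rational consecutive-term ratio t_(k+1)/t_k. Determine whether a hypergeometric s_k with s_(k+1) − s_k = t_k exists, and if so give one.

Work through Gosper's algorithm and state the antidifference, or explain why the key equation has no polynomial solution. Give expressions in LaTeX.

Compute t_(k+1)/t_k: get k + 2.
Gosper form: A/B · C(k+1)/C(k) with A=k + 2, B=1, C=1.
Need (k + 2)·f(k+1) − (1)·f(k) = 1.
Degrees (1,0,0) ⇒ d ≤ -1.
d = -1 < 0 ⇒ no nonzero polynomial f; not summable.

no hypergeometric antidifference exists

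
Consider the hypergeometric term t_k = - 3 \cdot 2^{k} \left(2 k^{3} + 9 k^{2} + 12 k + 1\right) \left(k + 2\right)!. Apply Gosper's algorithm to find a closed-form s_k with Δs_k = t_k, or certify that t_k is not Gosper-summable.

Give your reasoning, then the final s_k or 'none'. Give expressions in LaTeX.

s_k = - 3 \cdot 2^{k} \left(k - 1\right) \left(k + 1\right) \left(k + 2\right)!

Step 1: r(k) = 2*(2*k**4 + 21*k**3 + 81*k**2 + 132*k + 72)/(2*k**3 + 9*k**2 + 12*k + 1).
Normal form (A,B,C) = (2*k + 6, 1, k**3 + 9*k**2/2 + 6*k + 1/2).
Key eq: (2*k + 6)·f(k+1) = (1)·f(k) + (k**3 + 9*k**2/2 + 6*k + 1/2).
deg f ≤ 2 (via 1,0,3).
Match coefficients ⇒ f(k) = (k - 1)*(k + 1)/2.
Then R = B(k−1)f/C = (k - 1)*(k + 1)/(2*k**3 + 9*k**2 + 12*k + 1), so s_k = R(k)·t_k = -3*2**k*(k - 1)*(k + 1)*factorial(k + 2).
Δs = -3*2**k*(2*k**3 + 9*k**2 + 12*k + 1)*factorial(k + 2), as required.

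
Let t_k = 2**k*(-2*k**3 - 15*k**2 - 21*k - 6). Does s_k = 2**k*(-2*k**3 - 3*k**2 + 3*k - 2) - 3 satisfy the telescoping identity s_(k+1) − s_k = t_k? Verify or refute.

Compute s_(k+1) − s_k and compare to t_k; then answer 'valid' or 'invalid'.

Valid — Δs_k = t_k.

s_(k+1) = 2**(k + 1)*(3*k - 2*(k + 1)**3 - 3*(k + 1)**2 + 1) - 3
s_(k+1) − s_k = 2**k*(-2*k**3 - 15*k**2 - 21*k - 6)
(s_(k+1) − s_k) − t_k = 0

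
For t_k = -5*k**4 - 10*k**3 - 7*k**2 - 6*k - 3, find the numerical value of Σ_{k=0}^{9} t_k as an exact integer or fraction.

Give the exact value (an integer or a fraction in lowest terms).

t_(k+1)/t_k = (5*k**4 + 30*k**3 + 67*k**2 + 70*k + 31)/(5*k**4 + 10*k**3 + 7*k**2 + 6*k + 3).
Normal form (A,B,C) = (1, 1, k**4 + 2*k**3 + 7*k**2/5 + 6*k/5 + 3/5).
Key eq: (1)·f(k+1) = (1)·f(k) + (k**4 + 2*k**3 + 7*k**2/5 + 6*k/5 + 3/5).
deg f ≤ 5 (via 0,0,4).
Solve for f: f(k) = k*(k**4 - k**2 + 2*k + 1)/5 (degree 5 ≤ 5).
R(k) = B(k−1)·f(k)/C(k) = k*(k**4 - k**2 + 2*k + 1)/(5*k**4 + 10*k**3 + 7*k**2 + 6*k + 3); s_k = R·t_k = k*(-k**4 + k**2 - 2*k - 1).
Check: Δs_k = -5*k**4 - 10*k**3 - 7*k**2 - 6*k - 3. ✓
Evaluate s at k=10 and k=0: -99210 and 0; difference -99210.

Σ = -99210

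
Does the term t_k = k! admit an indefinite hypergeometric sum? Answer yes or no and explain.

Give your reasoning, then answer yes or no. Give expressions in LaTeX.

r(k) = k + 1 after simplifying.
Normal form (A,B,C) = (k + 1, 1, 1).
Need (k + 1)·f(k+1) − (1)·f(k) = 1.
Degrees (1,0,0) ⇒ d ≤ -1.
Bound -1 < 0, so the key equation has no polynomial solution.

No. Not Gosper-summable.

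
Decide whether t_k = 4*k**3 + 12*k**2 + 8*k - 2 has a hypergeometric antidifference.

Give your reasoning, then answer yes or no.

r(k) = (2*k**3 + 12*k**2 + 22*k + 11)/(2*k**3 + 6*k**2 + 4*k - 1) after simplifying.
So A=1 and B=1, with C=k**3 + 3*k**2 + 2*k - 1/2.
f must satisfy (1)·f(k+1) − (1)·f(k) = k**3 + 3*k**2 + 2*k - 1/2.
From deg A=0, deg B=0, deg C=3: d=4.
Match coefficients ⇒ f(k) = k*(k**3 + 2*k**2 - k - 4)/4.
Then R = B(k−1)f/C = k*(k**3 + 2*k**2 - k - 4)/(2*(2*k**3 + 6*k**2 + 4*k - 1)), so s_k = R(k)·t_k = k*(k**3 + 2*k**2 - k - 4).
Verify: 4*k**3 + 12*k**2 + 8*k - 2 matches t_k.

Yes. s_k = k*(k**3 + 2*k**2 - k - 4).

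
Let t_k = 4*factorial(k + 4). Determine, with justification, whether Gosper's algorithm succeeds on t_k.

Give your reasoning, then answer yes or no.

No — t_k has no hypergeometric antidifference.

Ratio r(k) = k + 5.
So A=k + 5 and B=1, with C=1.
Solve (k + 5)·f(k+1) − (1)·f(k) = 1.
deg f ≤ -1 (via 1,0,0).
deg f ≤ -1 is impossible — no certificate.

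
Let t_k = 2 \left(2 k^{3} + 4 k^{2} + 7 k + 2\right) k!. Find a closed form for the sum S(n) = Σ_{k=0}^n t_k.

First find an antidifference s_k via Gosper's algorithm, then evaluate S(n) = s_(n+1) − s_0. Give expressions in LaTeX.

Step 1: r(k) = (2*k**4 + 12*k**3 + 31*k**2 + 36*k + 15)/(2*k**3 + 4*k**2 + 7*k + 2).
Take A(k)=k + 1, B(k)=1, C(k)=k**3 + 2*k**2 + 7*k/2 + 1.
Set up (k + 1)·f(k+1) − (1)·f(k) − (k**3 + 2*k**2 + 7*k/2 + 1) = 0.
d = 2 from the (1,0,3) case.
Solving with deg f ≤ 2: f(k) = (2*k**2 + 1)/2.
Then R = B(k−1)f/C = (2*k**2 + 1)/(2*k**3 + 4*k**2 + 7*k + 2), so s_k = R(k)·t_k = 2*(2*k**2 + 1)*factorial(k).
Check: Δs_k = 2*(2*k**3 + 4*k**2 + 7*k + 2)*factorial(k). ✓
s_(n+1) = 2*(2*n**2 + 4*n + 3)*factorial(n + 1) and s_(0) = 2, so S(n) = 4*n**3*factorial(n) + 12*n**2*factorial(n) + 14*n*factorial(n) + 6*factorial(n) - 2.

S(n) = 4 n^{3} n! + 12 n^{2} n! + 14 n n! + 6 n! - 2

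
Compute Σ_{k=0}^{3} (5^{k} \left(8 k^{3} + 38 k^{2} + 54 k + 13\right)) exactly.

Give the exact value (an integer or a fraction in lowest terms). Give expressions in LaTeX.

Ratio r(k) = 5*(8*k**3 + 62*k**2 + 154*k + 113)/(8*k**3 + 38*k**2 + 54*k + 13).
Normal form (A,B,C) = (5, 1, k**3 + 19*k**2/4 + 27*k/4 + 13/8).
Key eq: (5)·f(k+1) = (1)·f(k) + (k**3 + 19*k**2/4 + 27*k/4 + 13/8).
Bound: deg f ≤ 3.
Solve for f: f(k) = (2*k**3 + 2*k**2 + k - 3)/8 (degree 3 ≤ 3).
Then R = B(k−1)f/C = (2*k**3 + 2*k**2 + k - 3)/(8*k**3 + 38*k**2 + 54*k + 13), so s_k = R(k)·t_k = 5**k*(2*k**3 + 2*k**2 + k - 3).
Verify: 5**k*(8*k**3 + 38*k**2 + 54*k + 13) matches t_k.
Evaluate s at k=4 and k=0: 100625 and -3; difference 100628.

Σ = 100628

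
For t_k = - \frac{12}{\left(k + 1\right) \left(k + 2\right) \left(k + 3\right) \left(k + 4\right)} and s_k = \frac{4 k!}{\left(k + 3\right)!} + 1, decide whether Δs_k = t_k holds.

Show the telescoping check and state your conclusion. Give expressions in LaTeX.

s_(k+1) = 4*factorial(k + 1)/factorial(k + 4) + 1
s_(k+1) − s_k = -12/((k + 1)*(k + 2)*(k + 3)*(k + 4))
(s_(k+1) − s_k) − t_k = 0

Valid — Δs_k = t_k.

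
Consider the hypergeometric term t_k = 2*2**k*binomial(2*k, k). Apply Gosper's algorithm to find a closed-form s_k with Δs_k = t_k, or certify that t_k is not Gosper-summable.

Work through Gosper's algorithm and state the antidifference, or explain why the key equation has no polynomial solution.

Step 1: r(k) = 4*(2*k + 1)/(k + 1).
Take A(k)=8*k + 4, B(k)=k + 1, C(k)=1.
f must satisfy (8*k + 4)·f(k+1) − (k)·f(k) = 1.
From deg A=1, deg B=1, deg C=0: d=-1.
Bound -1 < 0, so the key equation has no polynomial solution.

no hypergeometric antidifference exists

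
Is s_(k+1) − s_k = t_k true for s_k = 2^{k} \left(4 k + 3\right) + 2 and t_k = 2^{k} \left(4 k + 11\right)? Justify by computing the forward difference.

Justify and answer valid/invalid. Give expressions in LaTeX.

valid; difference matches t_k

s_(k+1) = 2*2**k*(4*k + 7) + 2
s_(k+1) − s_k = 2**k*(4*k + 11)
(s_(k+1) − s_k) − t_k = 0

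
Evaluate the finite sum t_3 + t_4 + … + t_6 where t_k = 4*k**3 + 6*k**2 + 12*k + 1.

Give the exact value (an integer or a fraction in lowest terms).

Σ = 2464

r(k) = (4*k**3 + 18*k**2 + 36*k + 23)/(4*k**3 + 6*k**2 + 12*k + 1) after simplifying.
Gosper form: A/B · C(k+1)/C(k) with A=1, B=1, C=k**3 + 3*k**2/2 + 3*k + 1/4.
Solve (1)·f(k+1) − (1)·f(k) = k**3 + 3*k**2/2 + 3*k + 1/4.
Bound: deg f ≤ 4.
Match coefficients ⇒ f(k) = k*(k**3 + 4*k - 4)/4.
R(k) = B(k−1)·f(k)/C(k) = k*(k**3 + 4*k - 4)/(4*k**3 + 6*k**2 + 12*k + 1); s_k = R·t_k = k*(k**3 + 4*k - 4).
s_(k+1) − s_k = 4*k**3 + 6*k**2 + 12*k + 1 = t_k.
Telescoping: Σ = s_(7) − s_(3) = 2569 − (105) = 2464.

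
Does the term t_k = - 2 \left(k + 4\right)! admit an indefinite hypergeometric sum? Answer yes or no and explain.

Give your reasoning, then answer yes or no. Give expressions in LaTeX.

No — key equation has no polynomial f.

Compute t_(k+1)/t_k: get k + 5.
Gosper form: A/B · C(k+1)/C(k) with A=k + 5, B=1, C=1.
f must satisfy (k + 5)·f(k+1) − (1)·f(k) = 1.
From deg A=1, deg B=0, deg C=0: d=-1.
deg f ≤ -1 is impossible — no certificate.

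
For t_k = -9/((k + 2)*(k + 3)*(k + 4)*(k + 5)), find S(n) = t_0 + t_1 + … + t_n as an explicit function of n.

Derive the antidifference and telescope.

t_(k+1)/t_k = (k + 2)/(k + 6).
Gosper form: A/B · C(k+1)/C(k) with A=k + 2, B=k + 6, C=1.
Need (k + 2)·f(k+1) − (k + 5)·f(k) = 1.
deg f ≤ 3 (via 1,1,0).
Match coefficients ⇒ f(k) = k*(k**2 + 9*k + 26)/72.
Get s_k = R·t_k = k*(-k**2 - 9*k - 26)/(8*(k + 2)*(k + 3)*(k + 4)) with R(k) = B(k−1)f(k)/C(k) = k*(k + 5)*(k**2 + 9*k + 26)/72.
Δs = -9/(k**4 + 14*k**3 + 71*k**2 + 154*k + 120), as required.
s_(n+1) = (-n**3 - 12*n**2 - 47*n - 36)/(8*(n**3 + 12*n**2 + 47*n + 60)) and s_(0) = 0, so S(n) = (-n**3 - 12*n**2 - 47*n - 36)/(8*(n**3 + 12*n**2 + 47*n + 60)).

S(n) = (-n**3 - 12*n**2 - 47*n - 36)/(8*(n**3 + 12*n**2 + 47*n + 60))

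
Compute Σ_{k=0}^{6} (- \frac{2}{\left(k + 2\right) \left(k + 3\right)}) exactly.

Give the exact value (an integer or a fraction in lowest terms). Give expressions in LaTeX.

Σ = -7/9

r(k) = (k + 2)/(k + 4) after simplifying.
Gosper form: A/B · C(k+1)/C(k) with A=k + 2, B=k + 4, C=1.
Set up (k + 2)·f(k+1) − (k + 3)·f(k) − (1) = 0.
Bound: deg f ≤ 1.
Solve for f: f(k) = k/2 (degree 1 ≤ 1).
So s_k = (B(k−1)f/C)·t_k = (k*(k + 3)/2)·t_k = -k/(k + 2).
s_(k+1) − s_k = -2/(k**2 + 5*k + 6) = t_k.
Telescoping: Σ = s_(7) − s_(0) = -7/9 − (0) = -7/9.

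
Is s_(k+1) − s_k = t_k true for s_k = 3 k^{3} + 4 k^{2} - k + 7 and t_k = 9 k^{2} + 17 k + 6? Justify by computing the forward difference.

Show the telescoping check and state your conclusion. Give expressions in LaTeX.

s_(k+1) = 3*k**3 + 13*k**2 + 16*k + 13
s_(k+1) − s_k = 9*k**2 + 17*k + 6
(s_(k+1) − s_k) − t_k = 0

Valid — Δs_k = t_k.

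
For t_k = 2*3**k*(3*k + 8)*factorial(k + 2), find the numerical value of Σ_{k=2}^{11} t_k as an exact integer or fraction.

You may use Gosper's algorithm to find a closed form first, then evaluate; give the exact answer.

Ratio r(k) = 3*(k + 3)*(3*k + 11)/(3*k + 8).
So A=3*k + 9 and B=1, with C=k + 8/3.
f must satisfy (3*k + 9)·f(k+1) − (1)·f(k) = k + 8/3.
Bound: deg f ≤ 0.
Solve for f: f(k) = 1/3 (degree 0 ≤ 0).
Get s_k = R·t_k = 2*3**k*factorial(k + 2) with R(k) = B(k−1)f(k)/C(k) = 1/(3*k + 8).
Verify: 2*3**k*(3*k + 8)*factorial(k + 2) matches t_k.
Σ_(k=2)^(11) t_k = s_(12) − s_(2) = 92660236507238400 − (432) = 92660236507237968.

Σ = 92660236507237968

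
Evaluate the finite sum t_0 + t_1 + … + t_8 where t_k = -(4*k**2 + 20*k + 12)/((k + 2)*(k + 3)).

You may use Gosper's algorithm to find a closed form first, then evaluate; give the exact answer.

Σ = -342/11

r(k) = (k + 2)*(5*k + (k + 1)**2 + 8)/((k + 4)*(k**2 + 5*k + 3)) after simplifying.
A = k + 2, B = k + 4, C = k**2 + 5*k + 3.
Solve (k + 2)·f(k+1) − (k + 3)·f(k) = k**2 + 5*k + 3.
Degrees (1,1,2) ⇒ d ≤ 2.
Match coefficients ⇒ f(k) = k*(2*k + 1)/2.
So s_k = (B(k−1)f/C)·t_k = (k*(k + 3)*(2*k + 1)/(2*(k**2 + 5*k + 3)))·t_k = -2*k*(2*k + 1)/(k + 2).
s_(k+1) − s_k = 4*(-k**2 - 5*k - 3)/(k**2 + 5*k + 6) = t_k.
Telescoping: Σ = s_(9) − s_(0) = -342/11 − (0) = -342/11.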